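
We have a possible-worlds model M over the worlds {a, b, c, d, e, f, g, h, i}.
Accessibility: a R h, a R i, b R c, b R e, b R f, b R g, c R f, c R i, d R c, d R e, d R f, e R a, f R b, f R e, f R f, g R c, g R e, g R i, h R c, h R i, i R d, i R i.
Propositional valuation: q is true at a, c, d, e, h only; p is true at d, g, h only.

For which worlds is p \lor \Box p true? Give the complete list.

d, g, h

Let φ = p \lor \Box p. Evaluate φ at each world:
  a (successors {h, i}): φ is false.
  b (successors {c, e, f, g}): φ is false.
  c (successors {f, i}): φ is false.
  d (successors {c, e, f}): φ is true.
  e (successors {a}): φ is false.
  f (successors {b, e, f}): φ is false.
  g (successors {c, e, i}): φ is true.
  h (successors {c, i}): φ is true.
  i (successors {d, i}): φ is false.
For instance, at g:
  At g: p is true, \Box p is false, so p \lor \Box p is true.
    At g: \Box p requires p at every successor {c, e, i}.
      p fails at c, so \Box p is false at g.
Satisfying worlds: {d, g, h}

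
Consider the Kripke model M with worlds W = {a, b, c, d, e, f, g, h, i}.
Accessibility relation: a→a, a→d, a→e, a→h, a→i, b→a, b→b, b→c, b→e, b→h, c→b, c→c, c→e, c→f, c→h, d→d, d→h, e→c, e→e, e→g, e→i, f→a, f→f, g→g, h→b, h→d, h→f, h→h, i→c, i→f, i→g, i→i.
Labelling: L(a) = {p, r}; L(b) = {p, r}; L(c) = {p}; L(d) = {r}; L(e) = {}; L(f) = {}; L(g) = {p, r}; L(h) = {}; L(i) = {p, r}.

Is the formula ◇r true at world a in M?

At a: ◇r requires r at some successor in {a, d, e, h, i}.
  r holds at a, so ◇r is true at a.

Yes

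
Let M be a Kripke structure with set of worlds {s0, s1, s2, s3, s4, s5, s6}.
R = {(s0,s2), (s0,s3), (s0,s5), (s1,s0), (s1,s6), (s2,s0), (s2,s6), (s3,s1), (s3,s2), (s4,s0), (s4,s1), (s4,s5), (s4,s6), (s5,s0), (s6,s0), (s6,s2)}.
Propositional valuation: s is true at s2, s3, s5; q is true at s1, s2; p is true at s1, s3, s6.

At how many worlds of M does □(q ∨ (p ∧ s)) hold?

1

Let φ = □(q ∨ (p ∧ s)). Evaluate φ at each world:
  s0 (successors {s2, s3, s5}): φ is false.
  s1 (successors {s0, s6}): φ is false.
  s2 (successors {s0, s6}): φ is false.
  s3 (successors {s1, s2}): φ is true.
  s4 (successors {s0, s1, s5, s6}): φ is false.
  s5 (successors {s0}): φ is false.
  s6 (successors {s0, s2}): φ is false.
For instance, at s3:
  At s3: □(q ∨ (p ∧ s)) requires q ∨ (p ∧ s) at every successor {s1, s2}.
    At s1: q ∨ (p ∧ s) is true.
    At s2: q ∨ (p ∧ s) is true.
  So □(q ∨ (p ∧ s)) is true at s3.
Satisfying worlds: {s3}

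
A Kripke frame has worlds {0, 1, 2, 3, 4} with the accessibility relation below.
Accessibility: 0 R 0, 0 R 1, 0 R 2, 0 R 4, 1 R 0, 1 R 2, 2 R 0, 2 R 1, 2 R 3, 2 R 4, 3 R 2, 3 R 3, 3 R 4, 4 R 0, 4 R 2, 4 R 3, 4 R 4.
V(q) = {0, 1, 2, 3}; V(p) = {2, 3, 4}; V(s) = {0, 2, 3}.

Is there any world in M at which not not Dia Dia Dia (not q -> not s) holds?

Recall that Dia ψ holds at a world iff ψ holds at some accessible world.
Let φ = not not Dia Dia Dia (not q -> not s). Evaluate φ at each world:
  0 (successors {0, 1, 2, 4}): φ is true.
  1 (successors {0, 2}): φ is true.
  2 (successors {0, 1, 3, 4}): φ is true.
  3 (successors {2, 3, 4}): φ is true.
  4 (successors {0, 2, 3, 4}): φ is true.
Detail at 0 (witness):
  At 0: not Dia Dia Dia (not q -> not s) is false, so not not Dia Dia Dia (not q -> not s) is true.
    At 0: Dia Dia Dia (not q -> not s) is true, so not Dia Dia Dia (not q -> not s) is false.
      At 0: Dia Dia Dia (not q -> not s) requires Dia Dia (not q -> not s) at some successor in {0, 1, 2, 4}.
        Dia Dia (not q -> not s) holds at 0, so Dia Dia Dia (not q -> not s) is true at 0.

Yes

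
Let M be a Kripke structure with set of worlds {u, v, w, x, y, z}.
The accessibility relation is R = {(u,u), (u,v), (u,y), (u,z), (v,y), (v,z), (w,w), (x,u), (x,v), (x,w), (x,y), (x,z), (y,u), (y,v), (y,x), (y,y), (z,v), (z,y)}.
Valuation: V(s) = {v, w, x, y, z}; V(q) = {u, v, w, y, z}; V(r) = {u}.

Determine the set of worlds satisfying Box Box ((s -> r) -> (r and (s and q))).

w

Let φ = Box Box ((s -> r) -> (r and (s and q))). Evaluate φ at each world:
  u (successors {u, v, y, z}): φ is false.
  v (successors {y, z}): φ is false.
  w (successors {w}): φ is true.
  x (successors {u, v, w, y, z}): φ is false.
  y (successors {u, v, x, y}): φ is false.
  z (successors {v, y}): φ is false.
For instance, at w:
  At w: Box Box ((s -> r) -> (r and (s and q))) requires Box ((s -> r) -> (r and (s and q))) at every successor {w}.
      At w: Box ((s -> r) -> (r and (s and q))) requires (s -> r) -> (r and (s and q)) at every successor {w}.
        At w: (s -> r) -> (r and (s and q)) is true.
      So Box ((s -> r) -> (r and (s and q))) is true at w.
  So Box Box ((s -> r) -> (r and (s and q))) is true at w.
Satisfying worlds: {w}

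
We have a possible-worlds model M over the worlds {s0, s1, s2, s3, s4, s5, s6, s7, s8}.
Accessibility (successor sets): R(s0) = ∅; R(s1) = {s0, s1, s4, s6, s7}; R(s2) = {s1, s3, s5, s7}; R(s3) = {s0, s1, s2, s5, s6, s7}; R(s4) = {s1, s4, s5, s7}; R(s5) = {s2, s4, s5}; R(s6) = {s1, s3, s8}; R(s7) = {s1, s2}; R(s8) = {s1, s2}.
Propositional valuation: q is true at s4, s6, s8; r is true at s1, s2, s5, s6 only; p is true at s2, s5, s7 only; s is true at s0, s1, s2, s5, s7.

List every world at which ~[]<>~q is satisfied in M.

s1, s3

Let φ = ~[]<>~q. Evaluate φ at each world:
  s0 (successors ∅): φ is false.
  s1 (successors {s0, s1, s4, s6, s7}): φ is true.
  s2 (successors {s1, s3, s5, s7}): φ is false.
  s3 (successors {s0, s1, s2, s5, s6, s7}): φ is true.
  s4 (successors {s1, s4, s5, s7}): φ is false.
  s5 (successors {s2, s4, s5}): φ is false.
  s6 (successors {s1, s3, s8}): φ is false.
  s7 (successors {s1, s2}): φ is false.
  s8 (successors {s1, s2}): φ is false.
For instance, at s6:
  At s6: []<>~q is true, so ~[]<>~q is false.
    At s6: []<>~q requires <>~q at every successor {s1, s3, s8}.
      At s1: <>~q is true.
      At s3: <>~q is true.
      At s8: <>~q is true.
    So []<>~q is true at s6.
Satisfying worlds: {s1, s3}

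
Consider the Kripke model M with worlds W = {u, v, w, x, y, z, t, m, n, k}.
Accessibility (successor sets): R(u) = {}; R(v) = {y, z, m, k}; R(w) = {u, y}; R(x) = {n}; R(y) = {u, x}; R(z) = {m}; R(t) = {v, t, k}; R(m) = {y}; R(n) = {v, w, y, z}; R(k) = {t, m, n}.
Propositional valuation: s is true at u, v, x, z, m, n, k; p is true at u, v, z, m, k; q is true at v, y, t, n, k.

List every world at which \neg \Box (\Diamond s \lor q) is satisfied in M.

v, w, y, z, k

Recall that \Box ψ holds at a world iff ψ holds at every accessible world, and \Diamond ψ holds iff ψ holds at some accessible world.
Let φ = \neg \Box (\Diamond s \lor q). Evaluate φ at each world:
  u (successors ∅): φ is false.
  v (successors {y, z, m, k}): φ is true.
  w (successors {u, y}): φ is true.
  x (successors {n}): φ is false.
  y (successors {u, x}): φ is true.
  z (successors {m}): φ is true.
  t (successors {v, t, k}): φ is false.
  m (successors {y}): φ is false.
  n (successors {v, w, y, z}): φ is false.
  k (successors {t, m, n}): φ is true.
For instance, at x:
  At x: \Box (\Diamond s \lor q) is true, so \neg \Box (\Diamond s \lor q) is false.
    At x: \Box (\Diamond s \lor q) requires \Diamond s \lor q at every successor {n}.
      At n: \Diamond s \lor q is true.
    So \Box (\Diamond s \lor q) is true at x.
Satisfying worlds: {v, w, y, z, k}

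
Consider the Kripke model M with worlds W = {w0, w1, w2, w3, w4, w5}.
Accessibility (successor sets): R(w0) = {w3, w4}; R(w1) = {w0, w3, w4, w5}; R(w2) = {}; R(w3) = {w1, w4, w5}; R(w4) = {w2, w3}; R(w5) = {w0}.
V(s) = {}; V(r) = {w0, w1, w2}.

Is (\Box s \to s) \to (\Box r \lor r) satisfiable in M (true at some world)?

Yes

Let φ = (\Box s \to s) \to (\Box r \lor r). Evaluate φ at each world:
  w0 (successors {w3, w4}): φ is true.
  w1 (successors {w0, w3, w4, w5}): φ is true.
  w2 (successors ∅): φ is true.
  w3 (successors {w1, w4, w5}): φ is false.
  w4 (successors {w2, w3}): φ is false.
  w5 (successors {w0}): φ is true.
Detail at w0 (witness):
  At w0: \Box s \to s is true, \Box r \lor r is true, so (\Box s \to s) \to (\Box r \lor r) is true.
    At w0: \Box s is false, s is false, so \Box s \to s is true.
      At w0: \Box s requires s at every successor {w3, w4}.
        s fails at w3, so \Box s is false at w0.
    At w0: \Box r is false, r is true, so \Box r \lor r is true.
      At w0: \Box r requires r at every successor {w3, w4}.
        r fails at w3, so \Box r is false at w0.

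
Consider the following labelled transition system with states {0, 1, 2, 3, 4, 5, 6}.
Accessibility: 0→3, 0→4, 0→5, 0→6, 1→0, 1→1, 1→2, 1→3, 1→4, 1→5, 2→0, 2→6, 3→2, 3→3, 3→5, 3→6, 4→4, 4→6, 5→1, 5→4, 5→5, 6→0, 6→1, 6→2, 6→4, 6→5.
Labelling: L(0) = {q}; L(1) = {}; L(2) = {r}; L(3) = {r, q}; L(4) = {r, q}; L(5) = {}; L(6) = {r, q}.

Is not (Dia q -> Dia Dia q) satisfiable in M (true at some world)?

No

Let φ = not (Dia q -> Dia Dia q). Evaluate φ at each world:
  0 (successors {3, 4, 5, 6}): φ is false.
  1 (successors {0, 1, 2, 3, 4, 5}): φ is false.
  2 (successors {0, 6}): φ is false.
  3 (successors {2, 3, 5, 6}): φ is false.
  4 (successors {4, 6}): φ is false.
  5 (successors {1, 4, 5}): φ is false.
  6 (successors {0, 1, 2, 4, 5}): φ is false.
For instance, at 2:
  At 2: Dia q -> Dia Dia q is true, so not (Dia q -> Dia Dia q) is false.
    At 2: Dia q is true, Dia Dia q is true, so Dia q -> Dia Dia q is true.
      At 2: Dia q requires q at some successor in {0, 6}.
        q holds at 0, so Dia q is true at 2.
      At 2: Dia Dia q requires Dia q at some successor in {0, 6}.
        Dia q holds at 0, so Dia Dia q is true at 2.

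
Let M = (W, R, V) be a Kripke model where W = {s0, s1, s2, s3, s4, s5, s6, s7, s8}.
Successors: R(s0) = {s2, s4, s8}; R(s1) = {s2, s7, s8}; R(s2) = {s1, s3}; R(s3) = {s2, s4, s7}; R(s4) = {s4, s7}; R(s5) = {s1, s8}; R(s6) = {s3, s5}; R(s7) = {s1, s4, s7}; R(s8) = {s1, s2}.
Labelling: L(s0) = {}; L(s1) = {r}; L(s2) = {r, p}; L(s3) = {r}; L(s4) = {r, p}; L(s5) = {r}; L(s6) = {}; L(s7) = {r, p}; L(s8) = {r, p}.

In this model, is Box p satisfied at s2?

At s2: Box p requires p at every successor {s1, s3}.
  p fails at s1, so Box p is false at s2.

No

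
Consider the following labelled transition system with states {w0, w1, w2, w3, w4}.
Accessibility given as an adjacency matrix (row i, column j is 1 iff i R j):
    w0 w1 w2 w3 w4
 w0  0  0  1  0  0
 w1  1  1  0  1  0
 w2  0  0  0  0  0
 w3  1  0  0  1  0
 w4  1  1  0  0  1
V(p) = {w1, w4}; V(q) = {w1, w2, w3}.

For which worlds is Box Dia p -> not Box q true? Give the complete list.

w0, w1, w3, w4

Recall that Box ψ holds at a world iff ψ holds at every accessible world, and Dia ψ holds iff ψ holds at some accessible world.
Let φ = Box Dia p -> not Box q. Evaluate φ at each world:
  w0 (successors {w2}): φ is true.
  w1 (successors {w0, w1, w3}): φ is true.
  w2 (successors ∅): φ is false.
  w3 (successors {w0, w3}): φ is true.
  w4 (successors {w0, w1, w4}): φ is true.
For instance, at w0:
  At w0: Box Dia p is false, not Box q is false, so Box Dia p -> not Box q is true.
    At w0: Box Dia p requires Dia p at every successor {w2}.
      Dia p fails at w2, so Box Dia p is false at w0.
    At w0: Box q is true, so not Box q is false.
      At w0: Box q requires q at every successor {w2}.
        At w2: q is true.
      So Box q is true at w0.
Satisfying worlds: {w0, w1, w3, w4}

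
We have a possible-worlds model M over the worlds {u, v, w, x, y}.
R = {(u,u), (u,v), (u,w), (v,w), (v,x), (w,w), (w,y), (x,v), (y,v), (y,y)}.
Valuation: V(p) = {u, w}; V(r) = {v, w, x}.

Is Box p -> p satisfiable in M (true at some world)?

Yes

Recall that Box ψ holds at a world iff ψ holds at every accessible world, and Dia ψ holds iff ψ holds at some accessible world.
Let φ = Box p -> p. Evaluate φ at each world:
  u (successors {u, v, w}): φ is true.
  v (successors {w, x}): φ is true.
  w (successors {w, y}): φ is true.
  x (successors {v}): φ is true.
  y (successors {v, y}): φ is true.
Detail at u (witness):
  At u: Box p is false, p is true, so Box p -> p is true.
    At u: Box p requires p at every successor {u, v, w}.
      p fails at v, so Box p is false at u.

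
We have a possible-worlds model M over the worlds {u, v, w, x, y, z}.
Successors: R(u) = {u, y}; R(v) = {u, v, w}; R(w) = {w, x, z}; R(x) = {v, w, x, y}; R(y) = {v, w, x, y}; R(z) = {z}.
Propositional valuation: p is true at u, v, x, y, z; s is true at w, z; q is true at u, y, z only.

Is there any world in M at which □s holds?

Recall that □ψ holds at a world iff ψ holds at every accessible world, and ◇ψ holds iff ψ holds at some accessible world.
Let φ = □s. Evaluate φ at each world:
  u (successors {u, y}): φ is false.
  v (successors {u, v, w}): φ is false.
  w (successors {w, x, z}): φ is false.
  x (successors {v, w, x, y}): φ is false.
  y (successors {v, w, x, y}): φ is false.
  z (successors {z}): φ is true.
Detail at z (witness):
  At z: □s requires s at every successor {z}.
    At z: s is true.
  So □s is true at z.

Yes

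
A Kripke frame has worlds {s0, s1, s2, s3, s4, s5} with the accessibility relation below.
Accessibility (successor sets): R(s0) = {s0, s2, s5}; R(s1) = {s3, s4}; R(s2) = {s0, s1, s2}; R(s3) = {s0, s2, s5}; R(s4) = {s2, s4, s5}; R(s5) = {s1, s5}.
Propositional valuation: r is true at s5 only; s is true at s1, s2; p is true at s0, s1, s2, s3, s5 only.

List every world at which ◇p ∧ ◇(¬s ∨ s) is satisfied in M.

s0, s1, s2, s3, s4, s5

Let φ = ◇p ∧ ◇(¬s ∨ s). Evaluate φ at each world:
  s0 (successors {s0, s2, s5}): φ is true.
  s1 (successors {s3, s4}): φ is true.
  s2 (successors {s0, s1, s2}): φ is true.
  s3 (successors {s0, s2, s5}): φ is true.
  s4 (successors {s2, s4, s5}): φ is true.
  s5 (successors {s1, s5}): φ is true.
For instance, at s0:
  At s0: ◇p is true, ◇(¬s ∨ s) is true, so ◇p ∧ ◇(¬s ∨ s) is true.
    At s0: ◇p requires p at some successor in {s0, s2, s5}.
      p holds at s0, so ◇p is true at s0.
    At s0: ◇(¬s ∨ s) requires ¬s ∨ s at some successor in {s0, s2, s5}.
      ¬s ∨ s holds at s0, so ◇(¬s ∨ s) is true at s0.
Satisfying worlds: {s0, s1, s2, s3, s4, s5}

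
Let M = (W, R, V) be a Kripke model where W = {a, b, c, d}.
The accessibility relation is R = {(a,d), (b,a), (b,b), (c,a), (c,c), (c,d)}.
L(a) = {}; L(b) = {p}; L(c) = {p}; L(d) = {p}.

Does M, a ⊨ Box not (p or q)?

At a: Box not (p or q) requires not (p or q) at every successor {d}.
  not (p or q) fails at d, so Box not (p or q) is false at a.

No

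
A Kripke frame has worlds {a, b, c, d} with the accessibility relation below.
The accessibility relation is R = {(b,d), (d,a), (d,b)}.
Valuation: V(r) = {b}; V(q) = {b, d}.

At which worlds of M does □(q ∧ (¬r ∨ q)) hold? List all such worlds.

Let φ = □(q ∧ (¬r ∨ q)). Evaluate φ at each world:
  a (successors ∅): φ is true.
  b (successors {d}): φ is true.
  c (successors ∅): φ is true.
  d (successors {a, b}): φ is false.
For instance, at d:
  At d: □(q ∧ (¬r ∨ q)) requires q ∧ (¬r ∨ q) at every successor {a, b}.
    q ∧ (¬r ∨ q) fails at a, so □(q ∧ (¬r ∨ q)) is false at d.
Satisfying worlds: {a, b, c}

a, b, c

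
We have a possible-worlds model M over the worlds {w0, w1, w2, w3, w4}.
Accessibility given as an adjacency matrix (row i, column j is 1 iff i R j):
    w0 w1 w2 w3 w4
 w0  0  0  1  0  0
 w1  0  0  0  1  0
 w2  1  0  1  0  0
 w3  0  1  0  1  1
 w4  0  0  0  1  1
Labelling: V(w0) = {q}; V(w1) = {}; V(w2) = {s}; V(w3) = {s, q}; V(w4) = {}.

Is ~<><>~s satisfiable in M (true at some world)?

Let φ = ~<><>~s. Evaluate φ at each world:
  w0 (successors {w2}): φ is false.
  w1 (successors {w3}): φ is false.
  w2 (successors {w0, w2}): φ is false.
  w3 (successors {w1, w3, w4}): φ is false.
  w4 (successors {w3, w4}): φ is false.
For instance, at w0:
  At w0: <><>~s is true, so ~<><>~s is false.
    At w0: <><>~s requires <>~s at some successor in {w2}.
      <>~s holds at w2, so <><>~s is true at w0.

No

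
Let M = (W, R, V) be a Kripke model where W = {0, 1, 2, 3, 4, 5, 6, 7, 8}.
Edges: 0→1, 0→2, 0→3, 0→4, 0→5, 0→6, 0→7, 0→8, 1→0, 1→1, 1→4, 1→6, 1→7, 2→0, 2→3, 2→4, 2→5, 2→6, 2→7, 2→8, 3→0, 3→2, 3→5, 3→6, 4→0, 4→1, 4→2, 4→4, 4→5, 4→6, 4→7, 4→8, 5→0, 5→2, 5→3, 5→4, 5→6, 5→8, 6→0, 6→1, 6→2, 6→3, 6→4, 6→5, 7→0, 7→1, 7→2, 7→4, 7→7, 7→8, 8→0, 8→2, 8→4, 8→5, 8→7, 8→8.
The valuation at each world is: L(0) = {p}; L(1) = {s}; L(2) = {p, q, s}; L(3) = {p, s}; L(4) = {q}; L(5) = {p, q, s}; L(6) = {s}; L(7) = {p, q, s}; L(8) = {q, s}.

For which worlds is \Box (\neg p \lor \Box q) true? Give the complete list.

Let φ = \Box (\neg p \lor \Box q). Evaluate φ at each world:
  0 (successors {1, 2, 3, 4, 5, 6, 7, 8}): φ is false.
  1 (successors {0, 1, 4, 6, 7}): φ is false.
  2 (successors {0, 3, 4, 5, 6, 7, 8}): φ is false.
  3 (successors {0, 2, 5, 6}): φ is false.
  4 (successors {0, 1, 2, 4, 5, 6, 7, 8}): φ is false.
  5 (successors {0, 2, 3, 4, 6, 8}): φ is false.
  6 (successors {0, 1, 2, 3, 4, 5}): φ is false.
  7 (successors {0, 1, 2, 4, 7, 8}): φ is false.
  8 (successors {0, 2, 4, 5, 7, 8}): φ is false.
For instance, at 4:
  At 4: \Box (\neg p \lor \Box q) requires \neg p \lor \Box q at every successor {0, 1, 2, 4, 5, 6, 7, 8}.
    \neg p \lor \Box q fails at 0, so \Box (\neg p \lor \Box q) is false at 4.
      At 0: \neg p is false, \Box q is false, so \neg p \lor \Box q is false.
Satisfying worlds: none.

none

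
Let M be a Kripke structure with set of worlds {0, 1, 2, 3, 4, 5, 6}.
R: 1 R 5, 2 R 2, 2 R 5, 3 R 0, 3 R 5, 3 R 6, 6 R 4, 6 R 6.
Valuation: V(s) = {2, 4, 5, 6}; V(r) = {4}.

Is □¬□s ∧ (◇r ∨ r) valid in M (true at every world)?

No

Let φ = □¬□s ∧ (◇r ∨ r). Evaluate φ at each world:
  0 (successors ∅): φ is false.
  1 (successors {5}): φ is false.
  2 (successors {2, 5}): φ is false.
  3 (successors {0, 5, 6}): φ is false.
  4 (successors ∅): φ is true.
  5 (successors ∅): φ is false.
  6 (successors {4, 6}): φ is false.
Detail at 0 (counterexample):
  At 0: □¬□s is true, ◇r ∨ r is false, so □¬□s ∧ (◇r ∨ r) is false.
    At 0: no accessible worlds, so □¬□s holds vacuously.
    At 0: ◇r is false, r is false, so ◇r ∨ r is false.
      At 0: no accessible worlds, so ◇r is false.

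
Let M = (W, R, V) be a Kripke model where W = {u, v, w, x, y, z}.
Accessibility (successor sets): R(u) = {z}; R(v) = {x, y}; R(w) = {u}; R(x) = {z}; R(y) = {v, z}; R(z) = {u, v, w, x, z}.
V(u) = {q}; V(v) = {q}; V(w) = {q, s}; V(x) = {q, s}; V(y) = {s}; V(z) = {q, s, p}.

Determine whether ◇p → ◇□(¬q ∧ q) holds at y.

No

At y: ◇p is true, ◇□(¬q ∧ q) is false, so ◇p → ◇□(¬q ∧ q) is false.
  At y: ◇p requires p at some successor in {v, z}.
    p holds at z, so ◇p is true at y.
  At y: ◇□(¬q ∧ q) requires □(¬q ∧ q) at some successor in {v, z}.
    At v: □(¬q ∧ q) is false.
    At z: □(¬q ∧ q) is false.
  So ◇□(¬q ∧ q) is false at y.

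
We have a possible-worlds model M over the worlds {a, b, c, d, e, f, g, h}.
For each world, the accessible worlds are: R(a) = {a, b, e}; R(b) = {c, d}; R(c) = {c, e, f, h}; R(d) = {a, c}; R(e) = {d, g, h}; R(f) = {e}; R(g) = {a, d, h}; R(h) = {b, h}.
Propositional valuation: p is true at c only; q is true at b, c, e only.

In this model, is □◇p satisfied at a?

At a: □◇p requires ◇p at every successor {a, b, e}.
  ◇p fails at a, so □◇p is false at a.
    At a: ◇p requires p at some successor in {a, b, e}.
      At a: p is false.
      At b: p is false.
      At e: p is false.
    So ◇p is false at a.

No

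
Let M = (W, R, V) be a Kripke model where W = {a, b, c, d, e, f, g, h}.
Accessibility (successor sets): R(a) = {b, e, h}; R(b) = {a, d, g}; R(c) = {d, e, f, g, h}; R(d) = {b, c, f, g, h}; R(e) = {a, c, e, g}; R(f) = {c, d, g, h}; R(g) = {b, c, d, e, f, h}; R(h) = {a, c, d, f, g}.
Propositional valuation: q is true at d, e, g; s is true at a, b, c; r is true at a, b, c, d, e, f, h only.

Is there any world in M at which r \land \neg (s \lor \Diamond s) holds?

No

Let φ = r \land \neg (s \lor \Diamond s). Evaluate φ at each world:
  a (successors {b, e, h}): φ is false.
  b (successors {a, d, g}): φ is false.
  c (successors {d, e, f, g, h}): φ is false.
  d (successors {b, c, f, g, h}): φ is false.
  e (successors {a, c, e, g}): φ is false.
  f (successors {c, d, g, h}): φ is false.
  g (successors {b, c, d, e, f, h}): φ is false.
  h (successors {a, c, d, f, g}): φ is false.
For instance, at a:
  At a: r is true, \neg (s \lor \Diamond s) is false, so r \land \neg (s \lor \Diamond s) is false.
    At a: s \lor \Diamond s is true, so \neg (s \lor \Diamond s) is false.
      At a: s is true, \Diamond s is true, so s \lor \Diamond s is true.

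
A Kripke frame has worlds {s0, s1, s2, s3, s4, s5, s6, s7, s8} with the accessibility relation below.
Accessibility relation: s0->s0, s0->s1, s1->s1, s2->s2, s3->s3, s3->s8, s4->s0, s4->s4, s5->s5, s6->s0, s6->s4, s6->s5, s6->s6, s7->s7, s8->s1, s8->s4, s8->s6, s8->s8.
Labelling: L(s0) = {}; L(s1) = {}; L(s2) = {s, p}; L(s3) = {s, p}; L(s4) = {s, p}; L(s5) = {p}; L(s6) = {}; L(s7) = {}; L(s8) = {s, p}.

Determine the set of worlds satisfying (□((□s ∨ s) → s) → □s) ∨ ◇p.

Let φ = (□((□s ∨ s) → s) → □s) ∨ ◇p. Evaluate φ at each world:
  s0 (successors {s0, s1}): φ is false.
  s1 (successors {s1}): φ is false.
  s2 (successors {s2}): φ is true.
  s3 (successors {s3, s8}): φ is true.
  s4 (successors {s0, s4}): φ is true.
  s5 (successors {s5}): φ is true.
  s6 (successors {s0, s4, s5, s6}): φ is true.
  s7 (successors {s7}): φ is false.
  s8 (successors {s1, s4, s6, s8}): φ is true.
For instance, at s3:
  At s3: □((□s ∨ s) → s) → □s is true, ◇p is true, so (□((□s ∨ s) → s) → □s) ∨ ◇p is true.
    At s3: □((□s ∨ s) → s) is true, □s is true, so □((□s ∨ s) → s) → □s is true.
      At s3: □((□s ∨ s) → s) requires (□s ∨ s) → s at every successor {s3, s8}.
        At s3: (□s ∨ s) → s is true.
        At s8: (□s ∨ s) → s is true.
      So □((□s ∨ s) → s) is true at s3.
      At s3: □s requires s at every successor {s3, s8}.
        At s3: s is true.
        At s8: s is true.
      So □s is true at s3.
    At s3: ◇p requires p at some successor in {s3, s8}.
      p holds at s3, so ◇p is true at s3.
Satisfying worlds: {s2, s3, s4, s5, s6, s8}

s2, s3, s4, s5, s6, s8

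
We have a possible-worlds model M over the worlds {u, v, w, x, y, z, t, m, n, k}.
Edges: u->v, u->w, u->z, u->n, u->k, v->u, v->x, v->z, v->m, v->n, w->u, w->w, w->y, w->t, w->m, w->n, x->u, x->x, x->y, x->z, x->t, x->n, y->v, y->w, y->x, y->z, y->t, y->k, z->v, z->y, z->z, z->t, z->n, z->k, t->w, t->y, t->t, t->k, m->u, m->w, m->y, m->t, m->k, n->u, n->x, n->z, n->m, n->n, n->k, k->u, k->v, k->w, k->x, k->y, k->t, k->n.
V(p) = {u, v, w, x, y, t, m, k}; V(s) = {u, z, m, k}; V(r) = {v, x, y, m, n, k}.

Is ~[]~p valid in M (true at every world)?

Recall that []ψ holds at a world iff ψ holds at every accessible world, and <>ψ holds iff ψ holds at some accessible world.
Let φ = ~[]~p. Evaluate φ at each world:
  u (successors {v, w, z, n, k}): φ is true.
  v (successors {u, x, z, m, n}): φ is true.
  w (successors {u, w, y, t, m, n}): φ is true.
  x (successors {u, x, y, z, t, n}): φ is true.
  y (successors {v, w, x, z, t, k}): φ is true.
  z (successors {v, y, z, t, n, k}): φ is true.
  t (successors {w, y, t, k}): φ is true.
  m (successors {u, w, y, t, k}): φ is true.
  n (successors {u, x, z, m, n, k}): φ is true.
  k (successors {u, v, w, x, y, t, n}): φ is true.
For instance, at u:
  At u: []~p is false, so ~[]~p is true.
    At u: []~p requires ~p at every successor {v, w, z, n, k}.
      ~p fails at v, so []~p is false at u.

Yes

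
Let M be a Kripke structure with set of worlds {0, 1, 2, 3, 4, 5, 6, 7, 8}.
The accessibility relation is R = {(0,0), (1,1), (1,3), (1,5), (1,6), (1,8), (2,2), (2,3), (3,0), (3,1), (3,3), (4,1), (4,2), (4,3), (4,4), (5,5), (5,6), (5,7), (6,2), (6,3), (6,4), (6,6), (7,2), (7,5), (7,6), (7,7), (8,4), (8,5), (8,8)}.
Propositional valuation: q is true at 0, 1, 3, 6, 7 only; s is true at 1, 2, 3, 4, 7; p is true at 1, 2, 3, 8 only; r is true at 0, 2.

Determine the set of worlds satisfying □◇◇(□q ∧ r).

0, 2, 3, 4, 6

Recall that □ψ holds at a world iff ψ holds at every accessible world, and ◇ψ holds iff ψ holds at some accessible world.
Let φ = □◇◇(□q ∧ r). Evaluate φ at each world:
  0 (successors {0}): φ is true.
  1 (successors {1, 3, 5, 6, 8}): φ is false.
  2 (successors {2, 3}): φ is true.
  3 (successors {0, 1, 3}): φ is true.
  4 (successors {1, 2, 3, 4}): φ is true.
  5 (successors {5, 6, 7}): φ is false.
  6 (successors {2, 3, 4, 6}): φ is true.
  7 (successors {2, 5, 6, 7}): φ is false.
  8 (successors {4, 5, 8}): φ is false.
For instance, at 3:
  At 3: □◇◇(□q ∧ r) requires ◇◇(□q ∧ r) at every successor {0, 1, 3}.
      At 0: ◇◇(□q ∧ r) requires ◇(□q ∧ r) at some successor in {0}.
        ◇(□q ∧ r) holds at 0, so ◇◇(□q ∧ r) is true at 0.
      At 1: ◇◇(□q ∧ r) requires ◇(□q ∧ r) at some successor in {1, 3, 5, 6, 8}.
        ◇(□q ∧ r) holds at 3, so ◇◇(□q ∧ r) is true at 1.
      At 3: ◇◇(□q ∧ r) requires ◇(□q ∧ r) at some successor in {0, 1, 3}.
        ◇(□q ∧ r) holds at 0, so ◇◇(□q ∧ r) is true at 3.
  So □◇◇(□q ∧ r) is true at 3.
Satisfying worlds: {0, 2, 3, 4, 6}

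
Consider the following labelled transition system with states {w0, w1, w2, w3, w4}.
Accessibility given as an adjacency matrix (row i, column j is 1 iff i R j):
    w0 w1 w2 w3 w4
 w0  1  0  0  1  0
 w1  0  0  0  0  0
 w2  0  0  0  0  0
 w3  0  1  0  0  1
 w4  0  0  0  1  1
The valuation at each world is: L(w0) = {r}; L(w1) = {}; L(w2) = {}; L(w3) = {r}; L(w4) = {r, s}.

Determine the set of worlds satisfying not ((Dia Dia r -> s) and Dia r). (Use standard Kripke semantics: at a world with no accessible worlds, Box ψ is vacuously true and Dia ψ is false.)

Let φ = not ((Dia Dia r -> s) and Dia r). Evaluate φ at each world:
  w0 (successors {w0, w3}): φ is true.
  w1 (successors ∅): φ is true.
  w2 (successors ∅): φ is true.
  w3 (successors {w1, w4}): φ is true.
  w4 (successors {w3, w4}): φ is false.
For instance, at w3:
  At w3: (Dia Dia r -> s) and Dia r is false, so not ((Dia Dia r -> s) and Dia r) is true.
    At w3: Dia Dia r -> s is false, Dia r is true, so (Dia Dia r -> s) and Dia r is false.
      At w3: Dia Dia r is true, s is false, so Dia Dia r -> s is false.
      At w3: Dia r requires r at some successor in {w1, w4}.
        r holds at w4, so Dia r is true at w3.
Satisfying worlds: {w0, w1, w2, w3}

w0, w1, w2, w3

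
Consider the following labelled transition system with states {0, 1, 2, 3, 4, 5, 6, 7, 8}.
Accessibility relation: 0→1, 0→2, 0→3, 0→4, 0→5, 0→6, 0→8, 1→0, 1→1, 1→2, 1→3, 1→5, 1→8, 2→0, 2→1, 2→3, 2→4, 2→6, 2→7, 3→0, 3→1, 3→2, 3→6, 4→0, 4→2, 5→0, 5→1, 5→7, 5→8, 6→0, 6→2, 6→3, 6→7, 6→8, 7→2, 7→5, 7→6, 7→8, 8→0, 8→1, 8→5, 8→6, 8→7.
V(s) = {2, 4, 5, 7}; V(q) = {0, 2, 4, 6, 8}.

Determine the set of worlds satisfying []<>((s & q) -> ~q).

0, 1, 2, 3, 4, 5, 6, 7, 8

Recall that []ψ holds at a world iff ψ holds at every accessible world, and <>ψ holds iff ψ holds at some accessible world.
Let φ = []<>((s & q) -> ~q). Evaluate φ at each world:
  0 (successors {1, 2, 3, 4, 5, 6, 8}): φ is true.
  1 (successors {0, 1, 2, 3, 5, 8}): φ is true.
  2 (successors {0, 1, 3, 4, 6, 7}): φ is true.
  3 (successors {0, 1, 2, 6}): φ is true.
  4 (successors {0, 2}): φ is true.
  5 (successors {0, 1, 7, 8}): φ is true.
  6 (successors {0, 2, 3, 7, 8}): φ is true.
  7 (successors {2, 5, 6, 8}): φ is true.
  8 (successors {0, 1, 5, 6, 7}): φ is true.
For instance, at 8:
  At 8: []<>((s & q) -> ~q) requires <>((s & q) -> ~q) at every successor {0, 1, 5, 6, 7}.
    At 0: <>((s & q) -> ~q) is true.
    At 1: <>((s & q) -> ~q) is true.
    At 5: <>((s & q) -> ~q) is true.
    At 6: <>((s & q) -> ~q) is true.
    At 7: <>((s & q) -> ~q) is true.
  So []<>((s & q) -> ~q) is true at 8.
Satisfying worlds: {0, 1, 2, 3, 4, 5, 6, 7, 8}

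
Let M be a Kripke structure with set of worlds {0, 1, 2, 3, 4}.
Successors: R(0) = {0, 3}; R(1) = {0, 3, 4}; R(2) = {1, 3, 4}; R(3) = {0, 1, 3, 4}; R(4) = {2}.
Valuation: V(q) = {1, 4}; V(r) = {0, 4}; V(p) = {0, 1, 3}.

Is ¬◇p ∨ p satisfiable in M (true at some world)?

Let φ = ¬◇p ∨ p. Evaluate φ at each world:
  0 (successors {0, 3}): φ is true.
  1 (successors {0, 3, 4}): φ is true.
  2 (successors {1, 3, 4}): φ is false.
  3 (successors {0, 1, 3, 4}): φ is true.
  4 (successors {2}): φ is true.
Detail at 0 (witness):
  At 0: ¬◇p is false, p is true, so ¬◇p ∨ p is true.
    At 0: ◇p is true, so ¬◇p is false.
      At 0: ◇p requires p at some successor in {0, 3}.
        p holds at 0, so ◇p is true at 0.

Yes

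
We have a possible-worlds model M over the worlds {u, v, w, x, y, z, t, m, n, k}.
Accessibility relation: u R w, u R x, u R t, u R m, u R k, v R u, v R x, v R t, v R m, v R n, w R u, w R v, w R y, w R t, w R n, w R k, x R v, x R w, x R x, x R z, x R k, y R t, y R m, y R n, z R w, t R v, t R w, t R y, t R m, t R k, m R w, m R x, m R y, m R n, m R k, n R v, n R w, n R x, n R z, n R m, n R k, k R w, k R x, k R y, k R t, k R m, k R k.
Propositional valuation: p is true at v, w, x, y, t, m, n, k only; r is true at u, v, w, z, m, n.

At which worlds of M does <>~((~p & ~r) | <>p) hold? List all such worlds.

Recall that <>ψ holds at a world iff ψ holds at some accessible world.
Let φ = <>~((~p & ~r) | <>p). Evaluate φ at each world:
  u (successors {w, x, t, m, k}): φ is false.
  v (successors {u, x, t, m, n}): φ is false.
  w (successors {u, v, y, t, n, k}): φ is false.
  x (successors {v, w, x, z, k}): φ is false.
  y (successors {t, m, n}): φ is false.
  z (successors {w}): φ is false.
  t (successors {v, w, y, m, k}): φ is false.
  m (successors {w, x, y, n, k}): φ is false.
  n (successors {v, w, x, z, m, k}): φ is false.
  k (successors {w, x, y, t, m, k}): φ is false.
For instance, at v:
  At v: <>~((~p & ~r) | <>p) requires ~((~p & ~r) | <>p) at some successor in {u, x, t, m, n}.
    At u: ~((~p & ~r) | <>p) is false.
    At x: ~((~p & ~r) | <>p) is false.
    At t: ~((~p & ~r) | <>p) is false.
    At m: ~((~p & ~r) | <>p) is false.
    At n: ~((~p & ~r) | <>p) is false.
  So <>~((~p & ~r) | <>p) is false at v.
Satisfying worlds: none.

none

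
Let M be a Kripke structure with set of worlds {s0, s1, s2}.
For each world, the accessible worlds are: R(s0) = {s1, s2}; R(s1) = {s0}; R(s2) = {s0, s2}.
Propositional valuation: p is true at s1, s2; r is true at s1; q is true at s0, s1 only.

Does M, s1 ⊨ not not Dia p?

At s1: not Dia p is true, so not not Dia p is false.
  At s1: Dia p is false, so not Dia p is true.
    At s1: Dia p requires p at some successor in {s0}.
      At s0: p is false.
    So Dia p is false at s1.

No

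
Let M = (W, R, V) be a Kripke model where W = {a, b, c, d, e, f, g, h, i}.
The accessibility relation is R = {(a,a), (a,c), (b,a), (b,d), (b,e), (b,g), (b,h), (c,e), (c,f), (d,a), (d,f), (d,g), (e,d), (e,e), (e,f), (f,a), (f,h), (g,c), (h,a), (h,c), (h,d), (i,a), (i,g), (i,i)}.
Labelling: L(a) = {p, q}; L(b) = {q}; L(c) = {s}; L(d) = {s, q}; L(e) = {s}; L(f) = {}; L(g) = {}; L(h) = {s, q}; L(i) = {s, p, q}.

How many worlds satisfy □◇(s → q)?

6

Let φ = □◇(s → q). Evaluate φ at each world:
  a (successors {a, c}): φ is true.
  b (successors {a, d, e, g, h}): φ is false.
  c (successors {e, f}): φ is true.
  d (successors {a, f, g}): φ is false.
  e (successors {d, e, f}): φ is true.
  f (successors {a, h}): φ is true.
  g (successors {c}): φ is true.
  h (successors {a, c, d}): φ is true.
  i (successors {a, g, i}): φ is false.
For instance, at c:
  At c: □◇(s → q) requires ◇(s → q) at every successor {e, f}.
      At e: ◇(s → q) requires s → q at some successor in {d, e, f}.
        s → q holds at d, so ◇(s → q) is true at e.
      At f: ◇(s → q) requires s → q at some successor in {a, h}.
        s → q holds at a, so ◇(s → q) is true at f.
  So □◇(s → q) is true at c.
Satisfying worlds: {a, c, e, f, g, h}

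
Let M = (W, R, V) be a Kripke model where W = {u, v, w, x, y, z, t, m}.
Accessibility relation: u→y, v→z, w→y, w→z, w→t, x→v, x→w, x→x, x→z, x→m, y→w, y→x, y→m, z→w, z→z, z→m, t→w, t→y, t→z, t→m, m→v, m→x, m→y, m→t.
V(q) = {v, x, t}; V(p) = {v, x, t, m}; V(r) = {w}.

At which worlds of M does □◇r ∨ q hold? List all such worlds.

Let φ = □◇r ∨ q. Evaluate φ at each world:
  u (successors {y}): φ is true.
  v (successors {z}): φ is true.
  w (successors {y, z, t}): φ is true.
  x (successors {v, w, x, z, m}): φ is true.
  y (successors {w, x, m}): φ is false.
  z (successors {w, z, m}): φ is false.
  t (successors {w, y, z, m}): φ is true.
  m (successors {v, x, y, t}): φ is false.
For instance, at y:
  At y: □◇r is false, q is false, so □◇r ∨ q is false.
    At y: □◇r requires ◇r at every successor {w, x, m}.
      ◇r fails at w, so □◇r is false at y.
Satisfying worlds: {u, v, w, x, t}

u, v, w, x, t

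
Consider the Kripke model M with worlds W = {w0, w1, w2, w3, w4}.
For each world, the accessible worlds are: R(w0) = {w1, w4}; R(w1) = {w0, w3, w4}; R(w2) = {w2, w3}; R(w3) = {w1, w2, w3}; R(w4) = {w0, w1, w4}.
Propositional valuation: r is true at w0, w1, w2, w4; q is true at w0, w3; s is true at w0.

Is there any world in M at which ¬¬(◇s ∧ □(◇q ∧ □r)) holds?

No

Recall that □ψ holds at a world iff ψ holds at every accessible world, and ◇ψ holds iff ψ holds at some accessible world.
Let φ = ¬¬(◇s ∧ □(◇q ∧ □r)). Evaluate φ at each world:
  w0 (successors {w1, w4}): φ is false.
  w1 (successors {w0, w3, w4}): φ is false.
  w2 (successors {w2, w3}): φ is false.
  w3 (successors {w1, w2, w3}): φ is false.
  w4 (successors {w0, w1, w4}): φ is false.
For instance, at w1:
  At w1: ¬(◇s ∧ □(◇q ∧ □r)) is true, so ¬¬(◇s ∧ □(◇q ∧ □r)) is false.
    At w1: ◇s ∧ □(◇q ∧ □r) is false, so ¬(◇s ∧ □(◇q ∧ □r)) is true.
      At w1: ◇s is true, □(◇q ∧ □r) is false, so ◇s ∧ □(◇q ∧ □r) is false.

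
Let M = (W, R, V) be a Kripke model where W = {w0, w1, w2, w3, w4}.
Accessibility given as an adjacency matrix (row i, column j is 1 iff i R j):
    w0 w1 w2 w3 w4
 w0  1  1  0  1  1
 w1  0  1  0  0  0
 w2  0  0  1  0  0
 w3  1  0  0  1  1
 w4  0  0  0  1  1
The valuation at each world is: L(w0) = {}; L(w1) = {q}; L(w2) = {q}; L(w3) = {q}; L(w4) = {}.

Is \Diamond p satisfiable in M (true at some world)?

No

Recall that \Diamond ψ holds at a world iff ψ holds at some accessible world.
Let φ = \Diamond p. Evaluate φ at each world:
  w0 (successors {w0, w1, w3, w4}): φ is false.
  w1 (successors {w1}): φ is false.
  w2 (successors {w2}): φ is false.
  w3 (successors {w0, w3, w4}): φ is false.
  w4 (successors {w3, w4}): φ is false.
For instance, at w1:
  At w1: \Diamond p requires p at some successor in {w1}.
    At w1: p is false.
  So \Diamond p is false at w1.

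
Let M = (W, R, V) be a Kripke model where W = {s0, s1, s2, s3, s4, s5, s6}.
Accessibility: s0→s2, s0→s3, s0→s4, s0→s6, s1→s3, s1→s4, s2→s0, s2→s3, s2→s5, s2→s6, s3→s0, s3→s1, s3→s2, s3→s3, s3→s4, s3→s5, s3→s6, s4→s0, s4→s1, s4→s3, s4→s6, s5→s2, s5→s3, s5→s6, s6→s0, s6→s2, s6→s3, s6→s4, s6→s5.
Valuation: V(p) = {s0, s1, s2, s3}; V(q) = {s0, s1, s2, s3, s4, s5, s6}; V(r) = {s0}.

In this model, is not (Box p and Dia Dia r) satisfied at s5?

Yes

Recall that Box ψ holds at a world iff ψ holds at every accessible world, and Dia ψ holds iff ψ holds at some accessible world.
At s5: Box p and Dia Dia r is false, so not (Box p and Dia Dia r) is true.
  At s5: Box p is false, Dia Dia r is true, so Box p and Dia Dia r is false.
    At s5: Box p requires p at every successor {s2, s3, s6}.
      p fails at s6, so Box p is false at s5.
    At s5: Dia Dia r requires Dia r at some successor in {s2, s3, s6}.
      Dia r holds at s2, so Dia Dia r is true at s5.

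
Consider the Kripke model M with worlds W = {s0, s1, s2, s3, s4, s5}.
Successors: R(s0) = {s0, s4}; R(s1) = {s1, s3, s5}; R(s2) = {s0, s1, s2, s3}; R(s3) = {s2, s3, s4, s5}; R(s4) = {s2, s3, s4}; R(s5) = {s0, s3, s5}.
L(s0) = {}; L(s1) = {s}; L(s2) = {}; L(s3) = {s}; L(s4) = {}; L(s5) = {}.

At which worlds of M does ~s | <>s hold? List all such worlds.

Recall that <>ψ holds at a world iff ψ holds at some accessible world.
Let φ = ~s | <>s. Evaluate φ at each world:
  s0 (successors {s0, s4}): φ is true.
  s1 (successors {s1, s3, s5}): φ is true.
  s2 (successors {s0, s1, s2, s3}): φ is true.
  s3 (successors {s2, s3, s4, s5}): φ is true.
  s4 (successors {s2, s3, s4}): φ is true.
  s5 (successors {s0, s3, s5}): φ is true.
For instance, at s4:
  At s4: ~s is true, <>s is true, so ~s | <>s is true.
    At s4: <>s requires s at some successor in {s2, s3, s4}.
      s holds at s3, so <>s is true at s4.
Satisfying worlds: {s0, s1, s2, s3, s4, s5}

s0, s1, s2, s3, s4, s5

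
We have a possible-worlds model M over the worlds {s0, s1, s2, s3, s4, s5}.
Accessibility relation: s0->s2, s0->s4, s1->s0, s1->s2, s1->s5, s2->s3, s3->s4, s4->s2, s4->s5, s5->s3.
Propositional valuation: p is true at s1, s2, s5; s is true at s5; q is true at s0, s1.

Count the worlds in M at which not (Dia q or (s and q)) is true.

Let φ = not (Dia q or (s and q)). Evaluate φ at each world:
  s0 (successors {s2, s4}): φ is true.
  s1 (successors {s0, s2, s5}): φ is false.
  s2 (successors {s3}): φ is true.
  s3 (successors {s4}): φ is true.
  s4 (successors {s2, s5}): φ is true.
  s5 (successors {s3}): φ is true.
For instance, at s1:
  At s1: Dia q or (s and q) is true, so not (Dia q or (s and q)) is false.
    At s1: Dia q is true, s and q is false, so Dia q or (s and q) is true.
      At s1: Dia q requires q at some successor in {s0, s2, s5}.
        q holds at s0, so Dia q is true at s1.
Satisfying worlds: {s0, s2, s3, s4, s5}

5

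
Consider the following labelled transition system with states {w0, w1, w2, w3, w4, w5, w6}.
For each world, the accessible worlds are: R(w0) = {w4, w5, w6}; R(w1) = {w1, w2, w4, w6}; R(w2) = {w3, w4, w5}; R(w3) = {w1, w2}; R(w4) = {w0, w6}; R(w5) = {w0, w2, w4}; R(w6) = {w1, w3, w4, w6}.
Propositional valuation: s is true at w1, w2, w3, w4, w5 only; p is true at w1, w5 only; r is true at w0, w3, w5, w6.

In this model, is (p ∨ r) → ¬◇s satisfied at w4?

Yes

Recall that ◇ψ holds at a world iff ψ holds at some accessible world.
At w4: p ∨ r is false, ¬◇s is true, so (p ∨ r) → ¬◇s is true.
  At w4: ◇s is false, so ¬◇s is true.
    At w4: ◇s requires s at some successor in {w0, w6}.
      At w0: s is false.
      At w6: s is false.
    So ◇s is false at w4.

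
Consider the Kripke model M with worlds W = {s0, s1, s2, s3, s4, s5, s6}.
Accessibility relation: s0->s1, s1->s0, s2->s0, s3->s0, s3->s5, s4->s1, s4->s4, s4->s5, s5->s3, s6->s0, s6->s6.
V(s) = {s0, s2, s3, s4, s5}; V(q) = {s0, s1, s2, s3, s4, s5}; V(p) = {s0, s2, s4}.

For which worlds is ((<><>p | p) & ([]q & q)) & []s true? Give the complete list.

Recall that []ψ holds at a world iff ψ holds at every accessible world, and <>ψ holds iff ψ holds at some accessible world.
Let φ = ((<><>p | p) & ([]q & q)) & []s. Evaluate φ at each world:
  s0 (successors {s1}): φ is false.
  s1 (successors {s0}): φ is false.
  s2 (successors {s0}): φ is true.
  s3 (successors {s0, s5}): φ is false.
  s4 (successors {s1, s4, s5}): φ is false.
  s5 (successors {s3}): φ is true.
  s6 (successors {s0, s6}): φ is false.
For instance, at s4:
  At s4: (<><>p | p) & ([]q & q) is true, []s is false, so ((<><>p | p) & ([]q & q)) & []s is false.
    At s4: <><>p | p is true, []q & q is true, so (<><>p | p) & ([]q & q) is true.
      At s4: <><>p is true, p is true, so <><>p | p is true.
      At s4: []q is true, q is true, so []q & q is true.
    At s4: []s requires s at every successor {s1, s4, s5}.
      s fails at s1, so []s is false at s4.
Satisfying worlds: {s2, s5}

s2, s5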